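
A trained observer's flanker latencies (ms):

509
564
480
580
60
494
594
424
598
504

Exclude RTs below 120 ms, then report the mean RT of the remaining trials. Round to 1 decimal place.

Excluded: 60
Retained (n=9): Σ = 4747
Mean = 4747/9 = 527.4444

527.4 ms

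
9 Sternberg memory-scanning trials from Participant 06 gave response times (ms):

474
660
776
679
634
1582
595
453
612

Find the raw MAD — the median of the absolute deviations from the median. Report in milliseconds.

Sorted: 453, 474, 595, 612, 634, 660, 679, 776, 1582 → median = 634
|x − 634|: 160, 26, 142, 45, 0, 948, 39, 181, 22
Sorted deviations: 0, 22, 26, 39, 45, 142, 160, 181, 948 → MAD = 45

45 ms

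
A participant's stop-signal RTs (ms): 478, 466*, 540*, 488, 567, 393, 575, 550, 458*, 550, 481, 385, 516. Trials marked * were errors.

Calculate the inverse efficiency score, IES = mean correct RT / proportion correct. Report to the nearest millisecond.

Correct trials (n=10): 478, 488, 567, 393, 575, 550, 550, 481, 385, 516
Mean correct RT = 4983/10 = 498.3000 ms
Proportion correct = 10/13
IES = 498.3000 / (10/13) = 647.790 ms

648 ms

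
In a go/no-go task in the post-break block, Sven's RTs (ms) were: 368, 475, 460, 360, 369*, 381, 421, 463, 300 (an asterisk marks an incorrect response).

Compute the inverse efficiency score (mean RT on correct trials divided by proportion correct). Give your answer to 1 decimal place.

Correct trials (n=8): 368, 475, 460, 360, 381, 421, 463, 300
Mean correct RT = 3228/8 = 403.5000 ms
Proportion correct = 8/9
IES = 403.5000 / (8/9) = 453.938 ms

453.9 ms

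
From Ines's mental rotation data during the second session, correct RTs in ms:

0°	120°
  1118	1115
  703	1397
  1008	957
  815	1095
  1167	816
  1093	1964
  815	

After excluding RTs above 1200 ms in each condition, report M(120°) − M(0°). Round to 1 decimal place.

120°: exclude 1397, 1964
M(0°) = 6719/7 = 959.857
M(120°) = 3983/4 = 995.750
Difference = 995.750 − 959.857 = 35.893 ms

35.9 ms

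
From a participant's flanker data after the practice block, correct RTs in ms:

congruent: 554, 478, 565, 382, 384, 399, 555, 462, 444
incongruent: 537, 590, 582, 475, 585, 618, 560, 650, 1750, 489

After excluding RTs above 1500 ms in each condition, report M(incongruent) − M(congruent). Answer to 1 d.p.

incongruent: exclude 1750
M(congruent) = 4223/9 = 469.222
M(incongruent) = 5086/9 = 565.111
Difference = 565.111 − 469.222 = 95.889 ms

95.9 ms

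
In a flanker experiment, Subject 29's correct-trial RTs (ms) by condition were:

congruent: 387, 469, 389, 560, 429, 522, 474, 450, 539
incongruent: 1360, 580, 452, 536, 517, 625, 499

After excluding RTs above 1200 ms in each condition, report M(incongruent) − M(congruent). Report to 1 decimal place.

incongruent: exclude 1360
M(congruent) = 4219/9 = 468.778
M(incongruent) = 3209/6 = 534.833
Difference = 534.833 − 468.778 = 66.056 ms

66.1 ms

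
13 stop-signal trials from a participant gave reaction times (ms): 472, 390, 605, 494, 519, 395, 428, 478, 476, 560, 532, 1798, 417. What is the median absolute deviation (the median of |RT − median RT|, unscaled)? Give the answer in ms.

Sorted: 390, 395, 417, 428, 472, 476, 478, 494, 519, 532, 560, 605, 1798 → median = 478
|x − 478|: 6, 88, 127, 16, 41, 83, 50, 0, 2, 82, 54, 1320, 61
Sorted deviations: 0, 2, 6, 16, 41, 50, 54, 61, 82, 83, 88, 127, 1320 → MAD = 54

54 ms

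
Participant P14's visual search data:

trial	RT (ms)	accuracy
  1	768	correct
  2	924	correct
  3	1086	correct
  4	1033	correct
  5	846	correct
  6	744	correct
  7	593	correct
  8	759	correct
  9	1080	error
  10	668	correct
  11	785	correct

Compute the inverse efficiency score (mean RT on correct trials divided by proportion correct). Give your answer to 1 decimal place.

Correct trials (n=10): 768, 924, 1086, 1033, 846, 744, 593, 759, 668, 785
Mean correct RT = 8206/10 = 820.6000 ms
Proportion correct = 10/11
IES = 820.6000 / (10/11) = 902.660 ms

902.7 ms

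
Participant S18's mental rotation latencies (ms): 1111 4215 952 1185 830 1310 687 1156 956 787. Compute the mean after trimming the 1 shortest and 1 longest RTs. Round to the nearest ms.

Sorted: 687, 787, 830, 952, 956, 1111, 1156, 1185, 1310, 4215
Drop lowest 1 (687) and highest 1 (4215)
Remaining (n=8): Σ = 8287, mean = 8287/8 = 1035.875

1036 ms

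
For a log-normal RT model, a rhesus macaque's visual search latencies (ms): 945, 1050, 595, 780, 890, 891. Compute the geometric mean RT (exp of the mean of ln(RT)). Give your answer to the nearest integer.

ln(RT): 6.8512, 6.9565, 6.3886, 6.6593, 6.7912, 6.7923
Mean ln(RT) = 40.4392/6 = 6.73986
Geometric mean = exp(6.73986) = 845.44 ms

845 ms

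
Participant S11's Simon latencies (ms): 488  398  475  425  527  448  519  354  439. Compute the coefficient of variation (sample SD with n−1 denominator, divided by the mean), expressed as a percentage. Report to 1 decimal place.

n = 9, Σ = 4073, M = 452.5556
Σ(x−M)² = 25370.222; s = √(25370.222/8) = 56.3141
CV = 56.3141 / 452.5556 = 0.12444 = 12.444%

12.4%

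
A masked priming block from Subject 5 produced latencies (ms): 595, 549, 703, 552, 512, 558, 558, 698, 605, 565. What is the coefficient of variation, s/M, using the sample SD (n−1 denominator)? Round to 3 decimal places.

n = 10, Σ = 5895, M = 589.5000
Σ(x−M)² = 36562.500; s = √(36562.500/9) = 63.7377
CV = 63.7377 / 589.5000 = 0.10812

0.108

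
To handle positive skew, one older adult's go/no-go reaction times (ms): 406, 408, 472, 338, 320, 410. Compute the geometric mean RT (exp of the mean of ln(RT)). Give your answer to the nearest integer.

389 ms

ln(RT): 6.0064, 6.0113, 6.1570, 5.8230, 5.7683, 6.0162
Mean ln(RT) = 35.7821/6 = 5.96369
Geometric mean = exp(5.96369) = 389.04 ms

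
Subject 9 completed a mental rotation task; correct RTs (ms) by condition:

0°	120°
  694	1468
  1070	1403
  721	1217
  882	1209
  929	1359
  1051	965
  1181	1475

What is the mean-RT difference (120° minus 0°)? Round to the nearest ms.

367 ms

M(0°) = 6528/7 = 932.571
M(120°) = 9096/7 = 1299.429
Difference = 1299.429 − 932.571 = 366.857 ms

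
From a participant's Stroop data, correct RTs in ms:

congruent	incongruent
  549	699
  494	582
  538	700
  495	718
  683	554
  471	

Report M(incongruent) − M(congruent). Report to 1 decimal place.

M(congruent) = 3230/6 = 538.333
M(incongruent) = 3253/5 = 650.600
Difference = 650.600 − 538.333 = 112.267 ms

112.3 ms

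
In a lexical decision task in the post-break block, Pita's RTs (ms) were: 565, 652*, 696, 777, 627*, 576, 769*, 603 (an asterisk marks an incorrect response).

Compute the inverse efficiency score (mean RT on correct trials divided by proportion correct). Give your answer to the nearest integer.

Correct trials (n=5): 565, 696, 777, 576, 603
Mean correct RT = 3217/5 = 643.4000 ms
Proportion correct = 5/8
IES = 643.4000 / (5/8) = 1029.440 ms

1029 ms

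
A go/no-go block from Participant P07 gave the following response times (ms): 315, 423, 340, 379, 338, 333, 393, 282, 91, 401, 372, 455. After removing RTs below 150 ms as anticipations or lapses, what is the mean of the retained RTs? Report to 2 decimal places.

Excluded: 91
Retained (n=11): Σ = 4031
Mean = 4031/11 = 366.4545

366.45 ms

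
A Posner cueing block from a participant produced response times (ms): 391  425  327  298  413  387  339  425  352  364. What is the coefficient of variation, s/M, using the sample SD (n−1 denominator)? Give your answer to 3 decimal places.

0.117

n = 10, Σ = 3721, M = 372.1000
Σ(x−M)² = 16938.900; s = √(16938.900/9) = 43.3832
CV = 43.3832 / 372.1000 = 0.11659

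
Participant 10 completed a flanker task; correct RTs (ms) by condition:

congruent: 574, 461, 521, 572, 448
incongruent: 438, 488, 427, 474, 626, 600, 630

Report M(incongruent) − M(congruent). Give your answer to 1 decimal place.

M(congruent) = 2576/5 = 515.200
M(incongruent) = 3683/7 = 526.143
Difference = 526.143 − 515.200 = 10.943 ms

10.9 ms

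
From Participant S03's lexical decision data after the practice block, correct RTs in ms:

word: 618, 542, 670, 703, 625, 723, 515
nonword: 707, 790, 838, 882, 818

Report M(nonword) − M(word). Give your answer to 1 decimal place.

179.0 ms

M(word) = 4396/7 = 628.000
M(nonword) = 4035/5 = 807.000
Difference = 807.000 − 628.000 = 179.000 ms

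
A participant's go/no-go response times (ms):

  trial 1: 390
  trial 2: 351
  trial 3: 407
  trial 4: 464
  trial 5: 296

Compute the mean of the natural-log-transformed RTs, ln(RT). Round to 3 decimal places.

ln(RT): 5.9661, 5.8608, 6.0088, 6.1399, 5.6904
Σ ln(RT) = 29.6660
Mean = 29.6660/5 = 5.93320

5.933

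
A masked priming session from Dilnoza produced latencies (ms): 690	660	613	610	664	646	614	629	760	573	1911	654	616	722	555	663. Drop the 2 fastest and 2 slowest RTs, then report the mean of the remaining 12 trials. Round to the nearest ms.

Sorted: 555, 573, 610, 613, 614, 616, 629, 646, 654, 660, 663, 664, 690, 722, 760, 1911
Drop lowest 2 (555, 573) and highest 2 (760, 1911)
Remaining (n=12): Σ = 7781, mean = 7781/12 = 648.417

648 ms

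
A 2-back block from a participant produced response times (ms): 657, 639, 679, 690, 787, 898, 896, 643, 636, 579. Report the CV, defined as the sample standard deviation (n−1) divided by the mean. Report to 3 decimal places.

n = 10, Σ = 7104, M = 710.4000
Σ(x−M)² = 112204.400; s = √(112204.400/9) = 111.6564
CV = 111.6564 / 710.4000 = 0.15717

0.157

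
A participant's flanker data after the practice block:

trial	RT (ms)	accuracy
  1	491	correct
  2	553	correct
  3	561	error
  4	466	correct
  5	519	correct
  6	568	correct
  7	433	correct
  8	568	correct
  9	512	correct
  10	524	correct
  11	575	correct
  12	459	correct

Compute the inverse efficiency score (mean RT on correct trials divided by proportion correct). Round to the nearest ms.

Correct trials (n=11): 491, 553, 466, 519, 568, 433, 568, 512, 524, 575, 459
Mean correct RT = 5668/11 = 515.2727 ms
Proportion correct = 11/12
IES = 515.2727 / (11/12) = 562.116 ms

562 ms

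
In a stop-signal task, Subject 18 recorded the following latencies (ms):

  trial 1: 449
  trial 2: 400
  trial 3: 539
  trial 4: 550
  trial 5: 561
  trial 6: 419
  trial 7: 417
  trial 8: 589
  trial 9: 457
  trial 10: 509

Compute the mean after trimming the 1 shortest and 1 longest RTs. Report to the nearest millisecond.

488 ms

Sorted: 400, 417, 419, 449, 457, 509, 539, 550, 561, 589
Drop lowest 1 (400) and highest 1 (589)
Remaining (n=8): Σ = 3901, mean = 3901/8 = 487.625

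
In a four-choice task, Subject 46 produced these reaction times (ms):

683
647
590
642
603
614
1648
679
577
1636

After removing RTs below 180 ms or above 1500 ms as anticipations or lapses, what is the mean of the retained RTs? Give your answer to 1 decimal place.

629.4 ms

Excluded: 1636, 1648
Retained (n=8): Σ = 5035
Mean = 5035/8 = 629.3750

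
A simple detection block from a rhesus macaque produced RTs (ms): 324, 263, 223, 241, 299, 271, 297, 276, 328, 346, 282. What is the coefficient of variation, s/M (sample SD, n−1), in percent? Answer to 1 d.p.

n = 11, Σ = 3150, M = 286.3636
Σ(x−M)² = 13960.545; s = √(13960.545/10) = 37.3638
CV = 37.3638 / 286.3636 = 0.13048 = 13.048%

13.0%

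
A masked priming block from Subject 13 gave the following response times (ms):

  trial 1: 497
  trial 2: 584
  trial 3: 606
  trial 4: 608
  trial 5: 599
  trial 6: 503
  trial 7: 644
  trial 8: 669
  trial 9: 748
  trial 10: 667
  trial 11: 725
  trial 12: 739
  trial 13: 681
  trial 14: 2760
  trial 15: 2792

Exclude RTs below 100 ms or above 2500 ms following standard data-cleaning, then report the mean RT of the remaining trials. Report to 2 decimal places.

Excluded: 2760, 2792
Retained (n=13): Σ = 8270
Mean = 8270/13 = 636.1538

636.15 ms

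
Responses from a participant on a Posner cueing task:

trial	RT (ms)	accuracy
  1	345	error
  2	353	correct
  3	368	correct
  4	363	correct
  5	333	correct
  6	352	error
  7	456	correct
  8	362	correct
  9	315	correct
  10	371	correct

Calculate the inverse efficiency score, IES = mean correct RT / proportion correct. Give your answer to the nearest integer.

Correct trials (n=8): 353, 368, 363, 333, 456, 362, 315, 371
Mean correct RT = 2921/8 = 365.1250 ms
Proportion correct = 8/10
IES = 365.1250 / (8/10) = 456.406 ms

456 ms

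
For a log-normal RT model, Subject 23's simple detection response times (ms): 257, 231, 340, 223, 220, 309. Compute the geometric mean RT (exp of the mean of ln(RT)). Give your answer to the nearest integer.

260 ms

ln(RT): 5.5491, 5.4424, 5.8289, 5.4072, 5.3936, 5.7333
Mean ln(RT) = 33.3546/6 = 5.55910
Geometric mean = exp(5.55910) = 259.59 ms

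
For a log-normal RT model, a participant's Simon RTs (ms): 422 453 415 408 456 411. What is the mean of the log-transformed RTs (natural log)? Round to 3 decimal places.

6.057

ln(RT): 6.0450, 6.1159, 6.0283, 6.0113, 6.1225, 6.0186
Σ ln(RT) = 36.3415
Mean = 36.3415/6 = 6.05692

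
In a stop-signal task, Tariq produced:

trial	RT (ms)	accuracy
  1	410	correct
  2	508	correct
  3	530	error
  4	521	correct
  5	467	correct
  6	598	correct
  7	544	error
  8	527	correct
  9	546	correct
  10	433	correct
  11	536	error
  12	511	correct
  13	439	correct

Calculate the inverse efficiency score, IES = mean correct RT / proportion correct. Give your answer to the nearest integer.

645 ms

Correct trials (n=10): 410, 508, 521, 467, 598, 527, 546, 433, 511, 439
Mean correct RT = 4960/10 = 496.0000 ms
Proportion correct = 10/13
IES = 496.0000 / (10/13) = 644.800 ms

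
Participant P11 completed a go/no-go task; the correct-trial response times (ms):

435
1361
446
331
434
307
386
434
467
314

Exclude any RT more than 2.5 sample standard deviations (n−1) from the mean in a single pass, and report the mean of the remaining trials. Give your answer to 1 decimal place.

394.9 ms

n = 10, ΣRT = 4915, M = 491.500
Σ(x−M)² = 870942.50; s = √(870942.50/9) = 311.081
Cutoffs: 491.500 ± 2.5·311.081 → [-286.2, 1269.2]
Outside: 1361 → excluded.
Retained (n=9): Σ = 3554, mean = 3554/9 = 394.889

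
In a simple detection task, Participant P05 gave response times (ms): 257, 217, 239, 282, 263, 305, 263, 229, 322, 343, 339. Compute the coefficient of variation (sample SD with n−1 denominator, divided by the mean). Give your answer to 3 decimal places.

n = 11, Σ = 3059, M = 278.0909
Σ(x−M)² = 19160.909; s = √(19160.909/10) = 43.7732
CV = 43.7732 / 278.0909 = 0.15741

0.157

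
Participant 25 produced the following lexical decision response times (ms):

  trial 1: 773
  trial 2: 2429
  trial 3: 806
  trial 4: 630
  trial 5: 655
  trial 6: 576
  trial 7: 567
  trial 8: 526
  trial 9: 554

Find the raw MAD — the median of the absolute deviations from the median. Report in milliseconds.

76 ms

Sorted: 526, 554, 567, 576, 630, 655, 773, 806, 2429 → median = 630
|x − 630|: 143, 1799, 176, 0, 25, 54, 63, 104, 76
Sorted deviations: 0, 25, 54, 63, 76, 104, 143, 176, 1799 → MAD = 76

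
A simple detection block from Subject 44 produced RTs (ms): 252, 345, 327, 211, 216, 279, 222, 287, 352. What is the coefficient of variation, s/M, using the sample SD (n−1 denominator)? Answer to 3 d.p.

n = 9, Σ = 2491, M = 276.7778
Σ(x−M)² = 24579.556; s = √(24579.556/8) = 55.4296
CV = 55.4296 / 276.7778 = 0.20027

0.200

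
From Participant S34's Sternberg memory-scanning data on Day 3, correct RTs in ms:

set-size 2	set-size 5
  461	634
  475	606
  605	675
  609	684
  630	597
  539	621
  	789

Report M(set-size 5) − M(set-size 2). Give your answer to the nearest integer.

105 ms

M(set-size 2) = 3319/6 = 553.167
M(set-size 5) = 4606/7 = 658.000
Difference = 658.000 − 553.167 = 104.833 ms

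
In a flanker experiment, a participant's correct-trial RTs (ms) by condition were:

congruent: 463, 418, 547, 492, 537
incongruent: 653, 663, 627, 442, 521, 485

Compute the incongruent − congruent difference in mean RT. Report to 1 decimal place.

M(congruent) = 2457/5 = 491.400
M(incongruent) = 3391/6 = 565.167
Difference = 565.167 − 491.400 = 73.767 ms

73.8 ms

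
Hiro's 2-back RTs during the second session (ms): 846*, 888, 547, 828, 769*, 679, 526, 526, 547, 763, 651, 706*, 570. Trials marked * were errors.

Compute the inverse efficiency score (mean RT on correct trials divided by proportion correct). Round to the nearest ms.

848 ms

Correct trials (n=10): 888, 547, 828, 679, 526, 526, 547, 763, 651, 570
Mean correct RT = 6525/10 = 652.5000 ms
Proportion correct = 10/13
IES = 652.5000 / (10/13) = 848.250 ms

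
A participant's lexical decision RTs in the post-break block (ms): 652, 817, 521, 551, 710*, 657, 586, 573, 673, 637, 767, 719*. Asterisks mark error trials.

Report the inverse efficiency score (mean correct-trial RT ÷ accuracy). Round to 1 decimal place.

Correct trials (n=10): 652, 817, 521, 551, 657, 586, 573, 673, 637, 767
Mean correct RT = 6434/10 = 643.4000 ms
Proportion correct = 10/12
IES = 643.4000 / (10/12) = 772.080 ms

772.1 ms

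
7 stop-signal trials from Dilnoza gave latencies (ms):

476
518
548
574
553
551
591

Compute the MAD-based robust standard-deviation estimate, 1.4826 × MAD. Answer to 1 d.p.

Sorted: 476, 518, 548, 551, 553, 574, 591 → median = 551
|x − 551| sorted: 0, 2, 3, 23, 33, 40, 75 → MAD = 23
Robust SD ≈ 1.4826 × 23 = 34.100

34.1 ms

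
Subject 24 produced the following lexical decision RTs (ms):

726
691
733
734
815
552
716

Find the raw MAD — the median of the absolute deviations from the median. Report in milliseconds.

10 ms

Sorted: 552, 691, 716, 726, 733, 734, 815 → median = 726
|x − 726|: 0, 35, 7, 8, 89, 174, 10
Sorted deviations: 0, 7, 8, 10, 35, 89, 174 → MAD = 10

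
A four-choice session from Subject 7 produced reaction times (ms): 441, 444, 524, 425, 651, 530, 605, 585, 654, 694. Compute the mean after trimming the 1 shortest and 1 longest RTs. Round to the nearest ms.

Sorted: 425, 441, 444, 524, 530, 585, 605, 651, 654, 694
Drop lowest 1 (425) and highest 1 (694)
Remaining (n=8): Σ = 4434, mean = 4434/8 = 554.250

554 ms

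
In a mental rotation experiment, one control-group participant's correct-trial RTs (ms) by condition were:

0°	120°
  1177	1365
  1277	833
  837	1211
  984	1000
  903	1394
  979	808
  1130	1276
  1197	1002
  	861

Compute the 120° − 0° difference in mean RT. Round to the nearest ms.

M(0°) = 8484/8 = 1060.500
M(120°) = 9750/9 = 1083.333
Difference = 1083.333 − 1060.500 = 22.833 ms

23 ms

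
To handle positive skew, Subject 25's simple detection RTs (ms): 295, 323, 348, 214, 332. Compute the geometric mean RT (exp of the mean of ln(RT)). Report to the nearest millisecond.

298 ms

ln(RT): 5.6870, 5.7777, 5.8522, 5.3660, 5.8051
Mean ln(RT) = 28.4879/5 = 5.69759
Geometric mean = exp(5.69759) = 298.15 ms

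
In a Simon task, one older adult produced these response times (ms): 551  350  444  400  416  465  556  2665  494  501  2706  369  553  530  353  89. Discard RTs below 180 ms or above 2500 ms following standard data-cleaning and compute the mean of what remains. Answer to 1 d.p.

460.2 ms

Excluded: 89, 2665, 2706
Retained (n=13): Σ = 5982
Mean = 5982/13 = 460.1538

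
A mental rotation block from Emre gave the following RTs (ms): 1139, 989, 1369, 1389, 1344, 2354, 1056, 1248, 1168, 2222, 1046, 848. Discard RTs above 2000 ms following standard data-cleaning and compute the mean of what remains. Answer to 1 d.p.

Excluded: 2222, 2354
Retained (n=10): Σ = 11596
Mean = 11596/10 = 1159.6000

1159.6 ms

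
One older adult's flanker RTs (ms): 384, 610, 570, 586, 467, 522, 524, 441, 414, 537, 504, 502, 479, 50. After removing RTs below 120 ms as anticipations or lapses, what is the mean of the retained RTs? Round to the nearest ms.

Excluded: 50
Retained (n=13): Σ = 6540
Mean = 6540/13 = 503.0769

503 ms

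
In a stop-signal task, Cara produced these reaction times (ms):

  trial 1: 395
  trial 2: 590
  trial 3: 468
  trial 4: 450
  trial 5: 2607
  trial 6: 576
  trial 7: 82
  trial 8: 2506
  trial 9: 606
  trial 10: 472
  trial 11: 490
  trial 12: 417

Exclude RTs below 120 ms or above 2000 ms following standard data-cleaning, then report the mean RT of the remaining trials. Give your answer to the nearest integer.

Excluded: 82, 2506, 2607
Retained (n=9): Σ = 4464
Mean = 4464/9 = 496.0000

496 ms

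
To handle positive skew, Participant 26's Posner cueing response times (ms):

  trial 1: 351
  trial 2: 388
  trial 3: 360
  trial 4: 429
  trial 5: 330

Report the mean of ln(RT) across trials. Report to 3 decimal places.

5.914

ln(RT): 5.8608, 5.9610, 5.8861, 6.0615, 5.7991
Σ ln(RT) = 29.5684
Mean = 29.5684/5 = 5.91369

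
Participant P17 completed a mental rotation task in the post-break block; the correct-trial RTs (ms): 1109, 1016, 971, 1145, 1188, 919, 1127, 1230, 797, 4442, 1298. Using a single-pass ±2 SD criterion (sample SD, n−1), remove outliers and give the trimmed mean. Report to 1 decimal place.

1080.0 ms

n = 11, ΣRT = 15242, M = 1385.636
Σ(x−M)² = 10486444.55; s = √(10486444.55/10) = 1024.033
Cutoffs: 1385.636 ± 2·1024.033 → [-662.4, 3433.7]
Outside: 4442 → excluded.
Retained (n=10): Σ = 10800, mean = 10800/10 = 1080.000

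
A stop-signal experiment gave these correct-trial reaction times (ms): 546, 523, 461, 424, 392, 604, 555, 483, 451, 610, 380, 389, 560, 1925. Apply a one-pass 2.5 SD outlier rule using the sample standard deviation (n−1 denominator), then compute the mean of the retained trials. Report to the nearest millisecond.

n = 14, ΣRT = 8303, M = 593.071
Σ(x−M)² = 1989910.93; s = √(1989910.93/13) = 391.242
Cutoffs: 593.071 ± 2.5·391.242 → [-385.0, 1571.2]
Outside: 1925 → excluded.
Retained (n=13): Σ = 6378, mean = 6378/13 = 490.615

491 ms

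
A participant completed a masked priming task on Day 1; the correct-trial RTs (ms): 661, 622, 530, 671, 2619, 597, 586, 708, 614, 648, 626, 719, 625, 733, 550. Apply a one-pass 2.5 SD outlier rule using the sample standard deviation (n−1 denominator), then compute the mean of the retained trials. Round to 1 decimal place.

635.0 ms

n = 15, ΣRT = 11509, M = 767.267
Σ(x−M)² = 3720854.93; s = √(3720854.93/14) = 515.534
Cutoffs: 767.267 ± 2.5·515.534 → [-521.6, 2056.1]
Outside: 2619 → excluded.
Retained (n=14): Σ = 8890, mean = 8890/14 = 635.000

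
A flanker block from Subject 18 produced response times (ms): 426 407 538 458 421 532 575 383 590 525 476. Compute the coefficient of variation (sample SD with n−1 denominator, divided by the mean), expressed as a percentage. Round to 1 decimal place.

14.7%

n = 11, Σ = 5331, M = 484.6364
Σ(x−M)² = 50616.545; s = √(50616.545/10) = 71.1453
CV = 71.1453 / 484.6364 = 0.14680 = 14.680%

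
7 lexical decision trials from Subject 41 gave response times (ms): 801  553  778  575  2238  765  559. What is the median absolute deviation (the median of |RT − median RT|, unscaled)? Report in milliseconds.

190 ms

Sorted: 553, 559, 575, 765, 778, 801, 2238 → median = 765
|x − 765|: 36, 212, 13, 190, 1473, 0, 206
Sorted deviations: 0, 13, 36, 190, 206, 212, 1473 → MAD = 190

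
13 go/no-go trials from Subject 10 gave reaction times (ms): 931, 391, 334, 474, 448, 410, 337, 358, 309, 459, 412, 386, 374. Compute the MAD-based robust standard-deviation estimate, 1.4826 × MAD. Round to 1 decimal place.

80.1 ms

Sorted: 309, 334, 337, 358, 374, 386, 391, 410, 412, 448, 459, 474, 931 → median = 391
|x − 391| sorted: 0, 5, 17, 19, 21, 33, 54, 57, 57, 68, 82, 83, 540 → MAD = 54
Robust SD ≈ 1.4826 × 54 = 80.060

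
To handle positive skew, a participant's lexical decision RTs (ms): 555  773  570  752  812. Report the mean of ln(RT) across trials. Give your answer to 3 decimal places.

6.527

ln(RT): 6.3190, 6.6503, 6.3456, 6.6227, 6.6995
Σ ln(RT) = 32.6371
Mean = 32.6371/5 = 6.52742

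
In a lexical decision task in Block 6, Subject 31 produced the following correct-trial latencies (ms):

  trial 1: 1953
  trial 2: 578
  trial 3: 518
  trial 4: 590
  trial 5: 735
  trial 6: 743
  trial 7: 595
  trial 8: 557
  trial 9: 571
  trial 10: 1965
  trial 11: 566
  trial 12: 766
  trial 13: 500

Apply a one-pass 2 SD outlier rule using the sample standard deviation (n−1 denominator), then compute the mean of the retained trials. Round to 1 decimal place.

610.8 ms

n = 13, ΣRT = 10637, M = 818.231
Σ(x−M)² = 3162122.31; s = √(3162122.31/12) = 513.332
Cutoffs: 818.231 ± 2·513.332 → [-208.4, 1844.9]
Outside: 1953, 1965 → excluded.
Retained (n=11): Σ = 6719, mean = 6719/11 = 610.818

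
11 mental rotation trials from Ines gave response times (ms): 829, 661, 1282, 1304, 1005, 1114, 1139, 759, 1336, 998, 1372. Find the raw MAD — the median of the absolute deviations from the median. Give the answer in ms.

190 ms

Sorted: 661, 759, 829, 998, 1005, 1114, 1139, 1282, 1304, 1336, 1372 → median = 1114
|x − 1114|: 285, 453, 168, 190, 109, 0, 25, 355, 222, 116, 258
Sorted deviations: 0, 25, 109, 116, 168, 190, 222, 258, 285, 355, 453 → MAD = 190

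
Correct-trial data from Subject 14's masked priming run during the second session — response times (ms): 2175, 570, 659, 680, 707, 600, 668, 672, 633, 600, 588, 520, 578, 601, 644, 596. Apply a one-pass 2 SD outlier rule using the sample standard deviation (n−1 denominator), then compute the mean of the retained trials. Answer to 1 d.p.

621.1 ms

n = 16, ΣRT = 11491, M = 718.188
Σ(x−M)² = 2299240.44; s = √(2299240.44/15) = 391.513
Cutoffs: 718.188 ± 2·391.513 → [-64.8, 1501.2]
Outside: 2175 → excluded.
Retained (n=15): Σ = 9316, mean = 9316/15 = 621.067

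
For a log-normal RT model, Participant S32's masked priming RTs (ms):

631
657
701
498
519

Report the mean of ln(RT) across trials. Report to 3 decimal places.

ln(RT): 6.4473, 6.4877, 6.5525, 6.2106, 6.2519
Σ ln(RT) = 31.9500
Mean = 31.9500/5 = 6.39000

6.390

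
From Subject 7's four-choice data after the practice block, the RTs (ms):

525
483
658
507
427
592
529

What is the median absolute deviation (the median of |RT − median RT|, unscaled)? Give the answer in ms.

Sorted: 427, 483, 507, 525, 529, 592, 658 → median = 525
|x − 525|: 0, 42, 133, 18, 98, 67, 4
Sorted deviations: 0, 4, 18, 42, 67, 98, 133 → MAD = 42

42 ms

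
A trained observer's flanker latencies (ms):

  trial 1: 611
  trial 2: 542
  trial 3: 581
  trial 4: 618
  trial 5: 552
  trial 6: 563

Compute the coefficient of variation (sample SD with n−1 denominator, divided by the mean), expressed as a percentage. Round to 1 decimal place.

n = 6, Σ = 3467, M = 577.8333
Σ(x−M)² = 4894.833; s = √(4894.833/5) = 31.2884
CV = 31.2884 / 577.8333 = 0.05415 = 5.415%

5.4%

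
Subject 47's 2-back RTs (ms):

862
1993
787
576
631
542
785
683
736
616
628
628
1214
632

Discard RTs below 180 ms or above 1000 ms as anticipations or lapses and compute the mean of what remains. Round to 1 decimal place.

675.5 ms

Excluded: 1214, 1993
Retained (n=12): Σ = 8106
Mean = 8106/12 = 675.5000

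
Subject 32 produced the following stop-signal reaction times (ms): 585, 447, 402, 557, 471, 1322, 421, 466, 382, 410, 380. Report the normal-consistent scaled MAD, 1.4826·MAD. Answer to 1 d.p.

66.7 ms

Sorted: 380, 382, 402, 410, 421, 447, 466, 471, 557, 585, 1322 → median = 447
|x − 447| sorted: 0, 19, 24, 26, 37, 45, 65, 67, 110, 138, 875 → MAD = 45
Robust SD ≈ 1.4826 × 45 = 66.717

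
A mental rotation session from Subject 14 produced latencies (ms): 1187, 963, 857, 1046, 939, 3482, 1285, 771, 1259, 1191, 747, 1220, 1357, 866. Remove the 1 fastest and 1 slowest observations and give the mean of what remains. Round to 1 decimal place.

Sorted: 747, 771, 857, 866, 939, 963, 1046, 1187, 1191, 1220, 1259, 1285, 1357, 3482
Drop lowest 1 (747) and highest 1 (3482)
Remaining (n=12): Σ = 12941, mean = 12941/12 = 1078.417

1078.4 ms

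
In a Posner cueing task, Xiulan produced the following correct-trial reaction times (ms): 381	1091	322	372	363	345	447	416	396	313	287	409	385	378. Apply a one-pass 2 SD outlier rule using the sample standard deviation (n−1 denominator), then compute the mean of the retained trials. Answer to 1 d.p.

370.3 ms

n = 14, ΣRT = 5905, M = 421.786
Σ(x−M)² = 506068.36; s = √(506068.36/13) = 197.303
Cutoffs: 421.786 ± 2·197.303 → [27.2, 816.4]
Outside: 1091 → excluded.
Retained (n=13): Σ = 4814, mean = 4814/13 = 370.308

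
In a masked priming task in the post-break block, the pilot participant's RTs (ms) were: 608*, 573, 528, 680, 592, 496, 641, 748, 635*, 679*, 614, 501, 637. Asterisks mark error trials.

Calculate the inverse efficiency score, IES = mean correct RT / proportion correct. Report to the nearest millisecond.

Correct trials (n=10): 573, 528, 680, 592, 496, 641, 748, 614, 501, 637
Mean correct RT = 6010/10 = 601.0000 ms
Proportion correct = 10/13
IES = 601.0000 / (10/13) = 781.300 ms

781 ms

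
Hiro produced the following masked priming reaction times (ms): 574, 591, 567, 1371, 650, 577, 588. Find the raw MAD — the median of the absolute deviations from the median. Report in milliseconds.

14 ms

Sorted: 567, 574, 577, 588, 591, 650, 1371 → median = 588
|x − 588|: 14, 3, 21, 783, 62, 11, 0
Sorted deviations: 0, 3, 11, 14, 21, 62, 783 → MAD = 14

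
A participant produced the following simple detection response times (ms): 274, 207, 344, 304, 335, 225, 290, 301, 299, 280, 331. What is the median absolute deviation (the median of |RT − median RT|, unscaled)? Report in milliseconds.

25 ms

Sorted: 207, 225, 274, 280, 290, 299, 301, 304, 331, 335, 344 → median = 299
|x − 299|: 25, 92, 45, 5, 36, 74, 9, 2, 0, 19, 32
Sorted deviations: 0, 2, 5, 9, 19, 25, 32, 36, 45, 74, 92 → MAD = 25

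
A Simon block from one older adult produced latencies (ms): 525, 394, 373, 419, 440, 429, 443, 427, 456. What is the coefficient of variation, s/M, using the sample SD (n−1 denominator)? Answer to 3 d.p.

n = 9, Σ = 3906, M = 434.0000
Σ(x−M)² = 14502.000; s = √(14502.000/8) = 42.5764
CV = 42.5764 / 434.0000 = 0.09810

0.098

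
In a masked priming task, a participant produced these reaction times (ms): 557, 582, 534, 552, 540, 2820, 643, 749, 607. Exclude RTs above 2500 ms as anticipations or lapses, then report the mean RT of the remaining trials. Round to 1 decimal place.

Excluded: 2820
Retained (n=8): Σ = 4764
Mean = 4764/8 = 595.5000

595.5 ms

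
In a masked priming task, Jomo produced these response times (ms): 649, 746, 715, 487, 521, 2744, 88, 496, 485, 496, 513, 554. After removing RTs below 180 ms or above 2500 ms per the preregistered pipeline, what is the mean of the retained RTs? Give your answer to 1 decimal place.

Excluded: 88, 2744
Retained (n=10): Σ = 5662
Mean = 5662/10 = 566.2000

566.2 ms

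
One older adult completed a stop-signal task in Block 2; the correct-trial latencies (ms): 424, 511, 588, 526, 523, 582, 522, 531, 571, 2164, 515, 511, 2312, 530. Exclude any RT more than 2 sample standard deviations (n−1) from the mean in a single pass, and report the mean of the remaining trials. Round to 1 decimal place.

527.8 ms

n = 14, ΣRT = 10810, M = 772.143
Σ(x−M)² = 5044677.71; s = √(5044677.71/13) = 622.938
Cutoffs: 772.143 ± 2·622.938 → [-473.7, 2018.0]
Outside: 2164, 2312 → excluded.
Retained (n=12): Σ = 6334, mean = 6334/12 = 527.833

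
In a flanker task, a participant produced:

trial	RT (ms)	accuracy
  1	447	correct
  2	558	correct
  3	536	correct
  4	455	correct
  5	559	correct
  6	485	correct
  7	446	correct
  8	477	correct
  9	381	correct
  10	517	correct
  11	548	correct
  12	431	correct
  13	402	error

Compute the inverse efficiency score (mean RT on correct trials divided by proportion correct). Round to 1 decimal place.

Correct trials (n=12): 447, 558, 536, 455, 559, 485, 446, 477, 381, 517, 548, 431
Mean correct RT = 5840/12 = 486.6667 ms
Proportion correct = 12/13
IES = 486.6667 / (12/13) = 527.222 ms

527.2 ms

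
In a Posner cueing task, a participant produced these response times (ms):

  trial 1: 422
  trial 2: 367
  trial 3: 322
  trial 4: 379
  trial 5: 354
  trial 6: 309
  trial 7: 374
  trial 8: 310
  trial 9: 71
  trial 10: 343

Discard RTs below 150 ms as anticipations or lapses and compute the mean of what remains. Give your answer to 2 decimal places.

353.33 ms

Excluded: 71
Retained (n=9): Σ = 3180
Mean = 3180/9 = 353.3333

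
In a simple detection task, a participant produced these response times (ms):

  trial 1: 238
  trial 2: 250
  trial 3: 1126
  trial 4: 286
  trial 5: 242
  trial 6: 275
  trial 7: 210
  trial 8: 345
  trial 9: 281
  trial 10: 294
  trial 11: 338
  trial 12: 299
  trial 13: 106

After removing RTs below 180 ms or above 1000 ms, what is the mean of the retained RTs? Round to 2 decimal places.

278.00 ms

Excluded: 106, 1126
Retained (n=11): Σ = 3058
Mean = 3058/11 = 278.0000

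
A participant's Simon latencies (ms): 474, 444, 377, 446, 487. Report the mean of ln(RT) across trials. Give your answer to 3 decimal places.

6.096

ln(RT): 6.1612, 6.0958, 5.9322, 6.1003, 6.1883
Σ ln(RT) = 30.4779
Mean = 30.4779/5 = 6.09557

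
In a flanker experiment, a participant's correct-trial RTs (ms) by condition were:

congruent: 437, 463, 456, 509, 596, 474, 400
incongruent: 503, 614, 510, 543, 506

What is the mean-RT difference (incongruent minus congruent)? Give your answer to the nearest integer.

M(congruent) = 3335/7 = 476.429
M(incongruent) = 2676/5 = 535.200
Difference = 535.200 − 476.429 = 58.771 ms

59 ms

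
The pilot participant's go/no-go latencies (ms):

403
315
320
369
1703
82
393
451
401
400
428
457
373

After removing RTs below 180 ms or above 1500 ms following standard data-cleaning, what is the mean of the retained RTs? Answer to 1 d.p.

391.8 ms

Excluded: 82, 1703
Retained (n=11): Σ = 4310
Mean = 4310/11 = 391.8182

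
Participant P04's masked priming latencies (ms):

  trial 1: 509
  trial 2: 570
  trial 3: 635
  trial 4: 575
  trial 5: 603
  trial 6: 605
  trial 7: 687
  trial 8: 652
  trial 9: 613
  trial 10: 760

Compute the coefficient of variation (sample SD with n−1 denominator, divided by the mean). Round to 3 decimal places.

n = 10, Σ = 6209, M = 620.9000
Σ(x−M)² = 42738.900; s = √(42738.900/9) = 68.9113
CV = 68.9113 / 620.9000 = 0.11099

0.111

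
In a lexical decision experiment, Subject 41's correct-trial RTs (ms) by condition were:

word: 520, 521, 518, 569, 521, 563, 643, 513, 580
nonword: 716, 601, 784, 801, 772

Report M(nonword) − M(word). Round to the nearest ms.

185 ms

M(word) = 4948/9 = 549.778
M(nonword) = 3674/5 = 734.800
Difference = 734.800 − 549.778 = 185.022 ms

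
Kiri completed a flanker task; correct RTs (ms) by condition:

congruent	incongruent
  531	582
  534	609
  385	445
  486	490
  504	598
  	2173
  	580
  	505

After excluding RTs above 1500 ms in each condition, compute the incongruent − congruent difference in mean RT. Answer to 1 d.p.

incongruent: exclude 2173
M(congruent) = 2440/5 = 488.000
M(incongruent) = 3809/7 = 544.143
Difference = 544.143 − 488.000 = 56.143 ms

56.1 ms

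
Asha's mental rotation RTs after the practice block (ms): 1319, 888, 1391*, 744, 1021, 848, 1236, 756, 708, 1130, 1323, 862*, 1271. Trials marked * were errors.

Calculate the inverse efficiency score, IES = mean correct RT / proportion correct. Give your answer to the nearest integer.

1208 ms

Correct trials (n=11): 1319, 888, 744, 1021, 848, 1236, 756, 708, 1130, 1323, 1271
Mean correct RT = 11244/11 = 1022.1818 ms
Proportion correct = 11/13
IES = 1022.1818 / (11/13) = 1208.033 ms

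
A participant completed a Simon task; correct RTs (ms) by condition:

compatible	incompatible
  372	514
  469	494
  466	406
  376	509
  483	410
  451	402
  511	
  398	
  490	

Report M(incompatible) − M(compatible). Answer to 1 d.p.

9.6 ms

M(compatible) = 4016/9 = 446.222
M(incompatible) = 2735/6 = 455.833
Difference = 455.833 − 446.222 = 9.611 ms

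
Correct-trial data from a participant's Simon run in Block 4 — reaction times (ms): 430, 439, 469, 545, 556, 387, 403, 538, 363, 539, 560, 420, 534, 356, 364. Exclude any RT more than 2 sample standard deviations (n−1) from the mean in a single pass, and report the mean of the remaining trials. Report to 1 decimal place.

n = 15, ΣRT = 6903, M = 460.200
Σ(x−M)² = 85282.40; s = √(85282.40/14) = 78.049
Cutoffs: 460.200 ± 2·78.049 → [304.1, 616.3]
No RTs fall outside the cutoffs; all 15 retained. Mean = 6903/15 = 460.200

460.2 ms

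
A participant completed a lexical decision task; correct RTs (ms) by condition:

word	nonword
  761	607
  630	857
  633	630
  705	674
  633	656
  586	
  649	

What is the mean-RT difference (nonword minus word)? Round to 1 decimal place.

28.1 ms

M(word) = 4597/7 = 656.714
M(nonword) = 3424/5 = 684.800
Difference = 684.800 − 656.714 = 28.086 ms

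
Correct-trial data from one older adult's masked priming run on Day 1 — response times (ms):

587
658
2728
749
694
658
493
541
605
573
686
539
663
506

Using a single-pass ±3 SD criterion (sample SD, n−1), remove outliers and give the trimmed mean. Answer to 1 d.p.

n = 14, ΣRT = 10680, M = 762.857
Σ(x−M)² = 4234609.71; s = √(4234609.71/13) = 570.736
Cutoffs: 762.857 ± 3·570.736 → [-949.3, 2475.1]
Outside: 2728 → excluded.
Retained (n=13): Σ = 7952, mean = 7952/13 = 611.692

611.7 ms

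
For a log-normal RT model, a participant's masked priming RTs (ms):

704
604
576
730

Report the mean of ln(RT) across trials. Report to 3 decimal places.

6.477

ln(RT): 6.5568, 6.4036, 6.3561, 6.5930
Σ ln(RT) = 25.9095
Mean = 25.9095/4 = 6.47738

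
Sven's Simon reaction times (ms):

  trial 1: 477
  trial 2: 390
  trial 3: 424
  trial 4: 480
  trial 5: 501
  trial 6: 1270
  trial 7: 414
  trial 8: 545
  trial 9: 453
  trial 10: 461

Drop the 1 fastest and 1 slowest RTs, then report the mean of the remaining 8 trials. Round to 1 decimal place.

Sorted: 390, 414, 424, 453, 461, 477, 480, 501, 545, 1270
Drop lowest 1 (390) and highest 1 (1270)
Remaining (n=8): Σ = 3755, mean = 3755/8 = 469.375

469.4 ms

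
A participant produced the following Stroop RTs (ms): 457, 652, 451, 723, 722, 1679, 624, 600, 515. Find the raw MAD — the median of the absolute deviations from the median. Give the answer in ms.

Sorted: 451, 457, 515, 600, 624, 652, 722, 723, 1679 → median = 624
|x − 624|: 167, 28, 173, 99, 98, 1055, 0, 24, 109
Sorted deviations: 0, 24, 28, 98, 99, 109, 167, 173, 1055 → MAD = 99

99 ms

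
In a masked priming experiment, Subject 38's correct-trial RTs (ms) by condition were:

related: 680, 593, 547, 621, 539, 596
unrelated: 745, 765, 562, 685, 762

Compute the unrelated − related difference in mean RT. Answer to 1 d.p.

M(related) = 3576/6 = 596.000
M(unrelated) = 3519/5 = 703.800
Difference = 703.800 − 596.000 = 107.800 ms

107.8 ms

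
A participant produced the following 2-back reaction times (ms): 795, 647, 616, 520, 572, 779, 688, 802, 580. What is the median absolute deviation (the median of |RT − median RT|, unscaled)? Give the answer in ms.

75 ms

Sorted: 520, 572, 580, 616, 647, 688, 779, 795, 802 → median = 647
|x − 647|: 148, 0, 31, 127, 75, 132, 41, 155, 67
Sorted deviations: 0, 31, 41, 67, 75, 127, 132, 148, 155 → MAD = 75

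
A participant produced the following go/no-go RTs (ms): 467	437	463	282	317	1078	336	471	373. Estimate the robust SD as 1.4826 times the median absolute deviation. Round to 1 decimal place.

Sorted: 282, 317, 336, 373, 437, 463, 467, 471, 1078 → median = 437
|x − 437| sorted: 0, 26, 30, 34, 64, 101, 120, 155, 641 → MAD = 64
Robust SD ≈ 1.4826 × 64 = 94.886

94.9 ms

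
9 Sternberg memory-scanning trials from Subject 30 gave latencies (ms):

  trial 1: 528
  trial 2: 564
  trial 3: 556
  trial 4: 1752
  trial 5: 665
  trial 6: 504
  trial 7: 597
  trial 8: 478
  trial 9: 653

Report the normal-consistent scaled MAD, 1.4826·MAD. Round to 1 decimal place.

89.0 ms

Sorted: 478, 504, 528, 556, 564, 597, 653, 665, 1752 → median = 564
|x − 564| sorted: 0, 8, 33, 36, 60, 86, 89, 101, 1188 → MAD = 60
Robust SD ≈ 1.4826 × 60 = 88.956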